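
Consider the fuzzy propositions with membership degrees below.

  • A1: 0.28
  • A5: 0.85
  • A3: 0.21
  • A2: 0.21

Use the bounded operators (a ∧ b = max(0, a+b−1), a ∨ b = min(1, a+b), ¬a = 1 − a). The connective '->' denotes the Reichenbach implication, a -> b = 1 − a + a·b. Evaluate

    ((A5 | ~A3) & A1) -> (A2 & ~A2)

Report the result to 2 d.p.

~A3 = 1 − 0.21 = 0.79
A5 | ~A3 = min(1, a+b) on (0.85, 0.79) = 1.00
(A5 | ~A3) & A1 = max(0, a+b−1) on (1.00, 0.28) = 0.28
~A2 = 1 − 0.21 = 0.79
A2 & ~A2 = max(0, a+b−1) on (0.21, 0.79) = 0.00
((A5 | ~A3) & A1) -> (A2 & ~A2)  [Reichenbach: 1 − a + a·b] with a=0.28, b=0.00 → 0.72

0.72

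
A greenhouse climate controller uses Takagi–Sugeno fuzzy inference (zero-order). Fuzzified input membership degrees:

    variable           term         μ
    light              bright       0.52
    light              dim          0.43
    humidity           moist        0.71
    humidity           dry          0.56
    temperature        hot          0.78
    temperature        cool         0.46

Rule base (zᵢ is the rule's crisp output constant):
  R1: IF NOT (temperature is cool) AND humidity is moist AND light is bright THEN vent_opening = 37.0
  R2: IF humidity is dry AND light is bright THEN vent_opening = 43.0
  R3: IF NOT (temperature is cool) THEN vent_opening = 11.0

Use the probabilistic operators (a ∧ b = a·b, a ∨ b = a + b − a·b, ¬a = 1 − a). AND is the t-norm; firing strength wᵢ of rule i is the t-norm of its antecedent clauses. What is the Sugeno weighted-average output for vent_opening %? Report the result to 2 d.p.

R1 (z=37.0): ¬cool=1−0.46=0.54, moist=0.71, bright=0.52; AND[a·b] → w = 0.1994
R2 (z=43.0): dry=0.56, bright=0.52; AND[a·b] → w = 0.2912
R3 (z=11.0): ¬cool=1−0.46=0.54 → w = 0.5400
Weighted average = (0.1994·37.0 + 0.2912·43.0 + 0.5400·11.0) / (0.1994 + 0.2912 + 0.5400)
  = 25.8382 / 1.0306 = 25.07

25.07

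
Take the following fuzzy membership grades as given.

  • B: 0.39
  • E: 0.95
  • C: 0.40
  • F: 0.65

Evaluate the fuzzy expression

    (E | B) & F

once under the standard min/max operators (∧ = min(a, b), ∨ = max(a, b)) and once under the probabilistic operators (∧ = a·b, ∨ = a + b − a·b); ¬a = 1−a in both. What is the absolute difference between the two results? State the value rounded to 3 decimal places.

0.020

Under standard min/max:
  E | B = max(a, b) on (0.95, 0.39) = 0.95
  (E | B) & F = min(a, b) on (0.95, 0.65) = 0.65
  → value = 0.6500
Under probabilistic:
  E | B = a + b − a·b on (0.9500, 0.3900) = 0.9695
  (E | B) & F = a·b on (0.9695, 0.6500) = 0.6302
  → value = 0.6302
|0.6500 − 0.6302| = 0.020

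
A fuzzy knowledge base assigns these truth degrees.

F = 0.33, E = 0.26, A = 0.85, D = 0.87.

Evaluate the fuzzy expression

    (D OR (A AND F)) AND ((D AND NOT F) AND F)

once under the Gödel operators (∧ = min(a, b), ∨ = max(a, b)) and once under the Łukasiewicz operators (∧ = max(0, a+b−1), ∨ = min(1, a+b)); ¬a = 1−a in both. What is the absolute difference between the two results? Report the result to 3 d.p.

Under Gödel:
  A AND F = min(a, b) on (0.85, 0.33) = 0.33
  D OR (A AND F) = max(a, b) on (0.87, 0.33) = 0.87
  NOT F = 1 − 0.33 = 0.67
  D AND NOT F = min(a, b) on (0.87, 0.67) = 0.67
  (D AND NOT F) AND F = min(a, b) on (0.67, 0.33) = 0.33
  (D OR (A AND F)) AND ((D AND NOT F) AND F) = min(a, b) on (0.87, 0.33) = 0.33
  → value = 0.3300
Under Łukasiewicz:
  A AND F = max(0, a+b−1) on (0.85, 0.33) = 0.18
  D OR (A AND F) = min(1, a+b) on (0.87, 0.18) = 1.00
  NOT F = 1 − 0.33 = 0.67
  D AND NOT F = max(0, a+b−1) on (0.87, 0.67) = 0.54
  (D AND NOT F) AND F = max(0, a+b−1) on (0.54, 0.33) = 0.00
  (D OR (A AND F)) AND ((D AND NOT F) AND F) = max(0, a+b−1) on (1.00, 0.00) = 0.00
  → value = 0.0000
|0.3300 − 0.0000| = 0.330

0.330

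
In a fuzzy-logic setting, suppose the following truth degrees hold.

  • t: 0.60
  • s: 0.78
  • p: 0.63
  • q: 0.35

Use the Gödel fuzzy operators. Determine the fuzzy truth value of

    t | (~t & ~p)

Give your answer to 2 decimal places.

0.60

~t = 1 − 0.60 = 0.40
~p = 1 − 0.63 = 0.37
~t & ~p = min(a, b) on (0.40, 0.37) = 0.37
t | (~t & ~p) = max(a, b) on (0.60, 0.37) = 0.60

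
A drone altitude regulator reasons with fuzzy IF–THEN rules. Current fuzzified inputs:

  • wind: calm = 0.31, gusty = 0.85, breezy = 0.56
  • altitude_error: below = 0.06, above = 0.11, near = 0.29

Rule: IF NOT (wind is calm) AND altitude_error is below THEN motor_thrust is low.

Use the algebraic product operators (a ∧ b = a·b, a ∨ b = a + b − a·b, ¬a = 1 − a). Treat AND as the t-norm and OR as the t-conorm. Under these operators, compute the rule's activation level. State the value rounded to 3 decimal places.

firing strength: ¬calm=1−0.31=0.69, below=0.06; AND[a·b] → w = 0.0414

0.041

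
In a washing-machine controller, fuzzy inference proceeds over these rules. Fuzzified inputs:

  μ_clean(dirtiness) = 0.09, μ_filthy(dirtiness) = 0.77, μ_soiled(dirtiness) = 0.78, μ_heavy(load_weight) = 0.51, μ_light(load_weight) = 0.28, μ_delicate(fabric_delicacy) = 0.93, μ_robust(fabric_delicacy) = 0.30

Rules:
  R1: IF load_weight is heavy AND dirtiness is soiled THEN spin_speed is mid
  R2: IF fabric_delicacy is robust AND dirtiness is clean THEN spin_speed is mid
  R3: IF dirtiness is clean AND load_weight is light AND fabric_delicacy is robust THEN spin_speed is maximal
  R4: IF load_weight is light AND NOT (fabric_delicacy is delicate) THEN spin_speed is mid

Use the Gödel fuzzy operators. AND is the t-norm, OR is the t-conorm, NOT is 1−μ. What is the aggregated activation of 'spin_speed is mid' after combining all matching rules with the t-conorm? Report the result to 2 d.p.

0.51

R1: heavy=0.51, soiled=0.78; AND[min(a, b)] → w = 0.51
R2: robust=0.30, clean=0.09; AND[min(a, b)] → w = 0.09
R3: clean=0.09, light=0.28, robust=0.30; AND[min(a, b)] → w = 0.09
R4: light=0.28, ¬delicate=1−0.93=0.07; AND[min(a, b)] → w = 0.07
Rules with consequent 'mid': {R1, R2, R4} → strengths 0.51, 0.09, 0.07
Aggregate via t-conorm [max(a, b)]: 0.51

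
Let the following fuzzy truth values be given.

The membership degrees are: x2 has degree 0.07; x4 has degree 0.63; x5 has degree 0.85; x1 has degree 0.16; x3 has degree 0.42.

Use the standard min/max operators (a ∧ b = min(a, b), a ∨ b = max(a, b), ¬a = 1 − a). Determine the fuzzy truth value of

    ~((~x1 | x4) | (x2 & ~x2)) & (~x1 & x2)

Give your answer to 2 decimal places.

~x1 = 1 − 0.16 = 0.84
~x1 | x4 = max(a, b) on (0.84, 0.63) = 0.84
~x2 = 1 − 0.07 = 0.93
x2 & ~x2 = min(a, b) on (0.07, 0.93) = 0.07
(~x1 | x4) | (x2 & ~x2) = max(a, b) on (0.84, 0.07) = 0.84
~((~x1 | x4) | (x2 & ~x2)) = 1 − 0.84 = 0.16
~x1 = 1 − 0.16 = 0.84
~x1 & x2 = min(a, b) on (0.84, 0.07) = 0.07
~((~x1 | x4) | (x2 & ~x2)) & (~x1 & x2) = min(a, b) on (0.16, 0.07) = 0.07

0.07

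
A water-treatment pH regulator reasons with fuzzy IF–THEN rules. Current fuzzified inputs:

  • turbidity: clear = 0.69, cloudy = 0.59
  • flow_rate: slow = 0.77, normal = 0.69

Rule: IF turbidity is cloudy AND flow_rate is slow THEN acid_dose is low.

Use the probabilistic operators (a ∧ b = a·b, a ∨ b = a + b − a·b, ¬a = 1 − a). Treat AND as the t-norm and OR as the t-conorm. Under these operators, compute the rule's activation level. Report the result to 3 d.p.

0.454

firing strength: cloudy=0.59, slow=0.77; AND[a·b] → w = 0.4543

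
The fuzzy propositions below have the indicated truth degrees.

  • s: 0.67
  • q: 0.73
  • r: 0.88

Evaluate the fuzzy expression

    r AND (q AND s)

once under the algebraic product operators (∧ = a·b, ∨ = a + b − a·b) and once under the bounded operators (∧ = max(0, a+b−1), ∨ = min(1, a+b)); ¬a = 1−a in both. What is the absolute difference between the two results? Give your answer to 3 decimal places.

0.150

Under algebraic product:
  q AND s = a·b on (0.7300, 0.6700) = 0.4891
  r AND (q AND s) = a·b on (0.8800, 0.4891) = 0.4304
  → value = 0.4304
Under bounded:
  q AND s = max(0, a+b−1) on (0.73, 0.67) = 0.40
  r AND (q AND s) = max(0, a+b−1) on (0.88, 0.40) = 0.28
  → value = 0.2800
|0.4304 − 0.2800| = 0.150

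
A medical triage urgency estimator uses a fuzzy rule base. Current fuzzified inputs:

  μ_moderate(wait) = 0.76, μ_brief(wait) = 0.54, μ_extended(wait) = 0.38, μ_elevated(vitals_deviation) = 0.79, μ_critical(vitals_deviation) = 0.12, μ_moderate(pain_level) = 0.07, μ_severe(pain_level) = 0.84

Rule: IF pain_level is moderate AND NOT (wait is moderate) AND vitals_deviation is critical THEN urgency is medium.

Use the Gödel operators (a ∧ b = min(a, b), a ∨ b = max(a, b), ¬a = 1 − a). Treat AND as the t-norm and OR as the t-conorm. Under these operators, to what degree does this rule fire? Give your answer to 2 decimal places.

firing strength: moderate=0.07, ¬moderate=1−0.76=0.24, critical=0.12; AND[min(a, b)] → w = 0.07

0.07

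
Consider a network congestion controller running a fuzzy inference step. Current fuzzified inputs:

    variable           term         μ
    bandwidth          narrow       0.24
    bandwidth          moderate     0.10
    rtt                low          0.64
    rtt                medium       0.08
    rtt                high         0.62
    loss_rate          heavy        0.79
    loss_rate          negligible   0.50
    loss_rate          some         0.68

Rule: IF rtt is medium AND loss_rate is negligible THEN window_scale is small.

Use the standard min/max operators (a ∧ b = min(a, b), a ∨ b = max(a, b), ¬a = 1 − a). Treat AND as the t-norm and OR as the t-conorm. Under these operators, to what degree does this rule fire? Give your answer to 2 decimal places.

0.08

firing strength: medium=0.08, negligible=0.50; AND[min(a, b)] → w = 0.08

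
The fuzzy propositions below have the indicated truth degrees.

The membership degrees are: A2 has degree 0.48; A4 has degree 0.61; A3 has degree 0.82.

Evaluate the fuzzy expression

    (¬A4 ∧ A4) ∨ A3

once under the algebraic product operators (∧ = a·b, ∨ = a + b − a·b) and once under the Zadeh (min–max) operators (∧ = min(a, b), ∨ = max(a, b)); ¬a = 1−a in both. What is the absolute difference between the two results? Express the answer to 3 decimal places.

Under algebraic product:
  ¬A4 = 1 − 0.6100 = 0.3900
  ¬A4 ∧ A4 = a·b on (0.3900, 0.6100) = 0.2379
  (¬A4 ∧ A4) ∨ A3 = a + b − a·b on (0.2379, 0.8200) = 0.8628
  → value = 0.8628
Under Zadeh (min–max):
  ¬A4 = 1 − 0.61 = 0.39
  ¬A4 ∧ A4 = min(a, b) on (0.39, 0.61) = 0.39
  (¬A4 ∧ A4) ∨ A3 = max(a, b) on (0.39, 0.82) = 0.82
  → value = 0.8200
|0.8628 − 0.8200| = 0.043

0.043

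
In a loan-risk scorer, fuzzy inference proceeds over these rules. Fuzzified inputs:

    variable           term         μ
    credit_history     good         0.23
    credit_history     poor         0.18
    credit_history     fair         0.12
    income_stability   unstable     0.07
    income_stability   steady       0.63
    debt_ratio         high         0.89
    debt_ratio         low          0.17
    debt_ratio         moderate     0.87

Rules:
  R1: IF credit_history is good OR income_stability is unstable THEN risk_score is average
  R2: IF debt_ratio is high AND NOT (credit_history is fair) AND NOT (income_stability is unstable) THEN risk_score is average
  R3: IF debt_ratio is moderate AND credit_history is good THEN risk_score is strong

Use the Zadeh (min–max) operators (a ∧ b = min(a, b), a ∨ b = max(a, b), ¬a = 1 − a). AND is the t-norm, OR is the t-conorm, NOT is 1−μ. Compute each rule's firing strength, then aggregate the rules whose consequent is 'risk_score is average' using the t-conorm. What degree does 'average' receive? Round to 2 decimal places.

R1: good=0.23, unstable=0.07; OR[max(a, b)] → w = 0.23
R2: high=0.89, ¬fair=1−0.12=0.88, ¬unstable=1−0.07=0.93; AND[min(a, b)] → w = 0.88
R3: moderate=0.87, good=0.23; AND[min(a, b)] → w = 0.23
Rules with consequent 'average': {R1, R2} → strengths 0.23, 0.88
Aggregate via t-conorm [max(a, b)]: 0.88

0.88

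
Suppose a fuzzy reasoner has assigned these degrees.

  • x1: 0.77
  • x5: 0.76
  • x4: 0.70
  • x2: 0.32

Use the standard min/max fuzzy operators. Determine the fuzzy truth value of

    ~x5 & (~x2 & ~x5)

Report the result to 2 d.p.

~x5 = 1 − 0.76 = 0.24
~x2 = 1 − 0.32 = 0.68
~x5 = 1 − 0.76 = 0.24
~x2 & ~x5 = min(a, b) on (0.68, 0.24) = 0.24
~x5 & (~x2 & ~x5) = min(a, b) on (0.24, 0.24) = 0.24

0.24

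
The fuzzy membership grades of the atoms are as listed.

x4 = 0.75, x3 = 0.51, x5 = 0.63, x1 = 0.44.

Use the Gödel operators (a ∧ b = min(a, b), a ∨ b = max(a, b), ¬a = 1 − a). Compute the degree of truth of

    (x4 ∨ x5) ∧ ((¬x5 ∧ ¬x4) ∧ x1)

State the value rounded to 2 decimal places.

x4 ∨ x5 = max(a, b) on (0.75, 0.63) = 0.75
¬x5 = 1 − 0.63 = 0.37
¬x4 = 1 − 0.75 = 0.25
¬x5 ∧ ¬x4 = min(a, b) on (0.37, 0.25) = 0.25
(¬x5 ∧ ¬x4) ∧ x1 = min(a, b) on (0.25, 0.44) = 0.25
(x4 ∨ x5) ∧ ((¬x5 ∧ ¬x4) ∧ x1) = min(a, b) on (0.75, 0.25) = 0.25

0.25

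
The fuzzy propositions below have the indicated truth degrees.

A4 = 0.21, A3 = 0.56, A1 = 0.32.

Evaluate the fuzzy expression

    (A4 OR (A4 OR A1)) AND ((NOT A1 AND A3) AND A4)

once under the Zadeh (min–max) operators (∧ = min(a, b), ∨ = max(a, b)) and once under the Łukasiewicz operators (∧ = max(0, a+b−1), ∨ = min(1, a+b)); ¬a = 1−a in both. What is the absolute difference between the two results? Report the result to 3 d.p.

0.210

Under Zadeh (min–max):
  A4 OR A1 = max(a, b) on (0.21, 0.32) = 0.32
  A4 OR (A4 OR A1) = max(a, b) on (0.21, 0.32) = 0.32
  NOT A1 = 1 − 0.32 = 0.68
  NOT A1 AND A3 = min(a, b) on (0.68, 0.56) = 0.56
  (NOT A1 AND A3) AND A4 = min(a, b) on (0.56, 0.21) = 0.21
  (A4 OR (A4 OR A1)) AND ((NOT A1 AND A3) AND A4) = min(a, b) on (0.32, 0.21) = 0.21
  → value = 0.2100
Under Łukasiewicz:
  A4 OR A1 = min(1, a+b) on (0.21, 0.32) = 0.53
  A4 OR (A4 OR A1) = min(1, a+b) on (0.21, 0.53) = 0.74
  NOT A1 = 1 − 0.32 = 0.68
  NOT A1 AND A3 = max(0, a+b−1) on (0.68, 0.56) = 0.24
  (NOT A1 AND A3) AND A4 = max(0, a+b−1) on (0.24, 0.21) = 0.00
  (A4 OR (A4 OR A1)) AND ((NOT A1 AND A3) AND A4) = max(0, a+b−1) on (0.74, 0.00) = 0.00
  → value = 0.0000
|0.2100 − 0.0000| = 0.210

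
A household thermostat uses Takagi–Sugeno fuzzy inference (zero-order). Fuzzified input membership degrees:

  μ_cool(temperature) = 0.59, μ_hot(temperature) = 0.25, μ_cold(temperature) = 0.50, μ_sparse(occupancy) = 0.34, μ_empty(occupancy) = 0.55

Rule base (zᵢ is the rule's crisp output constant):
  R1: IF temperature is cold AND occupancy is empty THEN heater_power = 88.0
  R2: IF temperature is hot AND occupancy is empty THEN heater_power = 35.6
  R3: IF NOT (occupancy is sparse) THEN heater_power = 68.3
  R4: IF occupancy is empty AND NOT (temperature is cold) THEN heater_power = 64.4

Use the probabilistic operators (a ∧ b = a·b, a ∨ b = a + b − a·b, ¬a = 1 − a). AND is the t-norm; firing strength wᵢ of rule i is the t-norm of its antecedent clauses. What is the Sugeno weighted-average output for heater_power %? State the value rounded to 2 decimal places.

R1 (z=88.0): cold=0.50, empty=0.55; AND[a·b] → w = 0.2750
R2 (z=35.6): hot=0.25, empty=0.55; AND[a·b] → w = 0.1375
R3 (z=68.3): ¬sparse=1−0.34=0.66 → w = 0.6600
R4 (z=64.4): empty=0.55, ¬cold=1−0.50=0.50; AND[a·b] → w = 0.2750
Weighted average = (0.2750·88.0 + 0.1375·35.6 + 0.6600·68.3 + 0.2750·64.4) / (0.2750 + 0.1375 + 0.6600 + 0.2750)
  = 91.8830 / 1.3475 = 68.19

68.19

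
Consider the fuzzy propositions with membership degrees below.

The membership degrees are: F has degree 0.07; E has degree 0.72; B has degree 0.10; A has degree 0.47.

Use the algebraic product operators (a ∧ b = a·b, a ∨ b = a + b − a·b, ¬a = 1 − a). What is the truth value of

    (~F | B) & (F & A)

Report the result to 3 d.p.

0.031

~F = 1 − 0.0700 = 0.9300
~F | B = a + b − a·b on (0.9300, 0.1000) = 0.9370
F & A = a·b on (0.0700, 0.4700) = 0.0329
(~F | B) & (F & A) = a·b on (0.9370, 0.0329) = 0.0308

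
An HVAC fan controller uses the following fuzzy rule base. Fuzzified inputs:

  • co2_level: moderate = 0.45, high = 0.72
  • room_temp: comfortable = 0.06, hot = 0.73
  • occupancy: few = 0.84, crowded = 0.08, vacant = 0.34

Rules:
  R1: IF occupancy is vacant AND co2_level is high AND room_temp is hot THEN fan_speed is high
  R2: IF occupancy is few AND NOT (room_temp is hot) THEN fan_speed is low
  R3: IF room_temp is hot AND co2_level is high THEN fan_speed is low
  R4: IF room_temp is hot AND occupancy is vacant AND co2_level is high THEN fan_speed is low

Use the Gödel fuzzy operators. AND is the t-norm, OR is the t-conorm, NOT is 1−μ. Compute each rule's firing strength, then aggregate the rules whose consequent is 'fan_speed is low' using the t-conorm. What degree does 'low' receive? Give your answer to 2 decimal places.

R1: vacant=0.34, high=0.72, hot=0.73; AND[min(a, b)] → w = 0.34
R2: few=0.84, ¬hot=1−0.73=0.27; AND[min(a, b)] → w = 0.27
R3: hot=0.73, high=0.72; AND[min(a, b)] → w = 0.72
R4: hot=0.73, vacant=0.34, high=0.72; AND[min(a, b)] → w = 0.34
Rules with consequent 'low': {R2, R3, R4} → strengths 0.27, 0.72, 0.34
Aggregate via t-conorm [max(a, b)]: 0.72

0.72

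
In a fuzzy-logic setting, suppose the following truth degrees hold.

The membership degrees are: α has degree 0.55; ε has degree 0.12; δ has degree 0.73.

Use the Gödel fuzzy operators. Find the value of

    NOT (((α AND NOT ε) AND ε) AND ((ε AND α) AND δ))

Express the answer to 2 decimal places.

0.88

NOT ε = 1 − 0.12 = 0.88
α AND NOT ε = min(a, b) on (0.55, 0.88) = 0.55
(α AND NOT ε) AND ε = min(a, b) on (0.55, 0.12) = 0.12
ε AND α = min(a, b) on (0.12, 0.55) = 0.12
(ε AND α) AND δ = min(a, b) on (0.12, 0.73) = 0.12
((α AND NOT ε) AND ε) AND ((ε AND α) AND δ) = min(a, b) on (0.12, 0.12) = 0.12
NOT (((α AND NOT ε) AND ε) AND ((ε AND α) AND δ)) = 1 − 0.12 = 0.88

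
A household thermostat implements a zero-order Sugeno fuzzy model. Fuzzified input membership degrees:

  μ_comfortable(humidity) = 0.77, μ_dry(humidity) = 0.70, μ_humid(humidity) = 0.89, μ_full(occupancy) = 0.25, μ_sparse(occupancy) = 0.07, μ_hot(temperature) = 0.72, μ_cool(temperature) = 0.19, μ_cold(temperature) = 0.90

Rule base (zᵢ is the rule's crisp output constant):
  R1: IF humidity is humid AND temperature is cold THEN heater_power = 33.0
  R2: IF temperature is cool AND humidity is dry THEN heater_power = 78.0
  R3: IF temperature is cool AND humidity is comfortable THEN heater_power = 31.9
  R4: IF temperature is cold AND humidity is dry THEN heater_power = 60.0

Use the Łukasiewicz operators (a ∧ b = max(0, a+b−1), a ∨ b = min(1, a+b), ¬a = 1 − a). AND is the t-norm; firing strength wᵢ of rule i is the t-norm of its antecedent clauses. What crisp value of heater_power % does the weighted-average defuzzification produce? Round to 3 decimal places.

R1 (z=33.0): humid=0.89, cold=0.90; AND[max(0, a+b−1)] → w = 0.79
R2 (z=78.0): cool=0.19, dry=0.70; AND[max(0, a+b−1)] → w = 0.00
R3 (z=31.9): cool=0.19, comfortable=0.77; AND[max(0, a+b−1)] → w = 0.00
R4 (z=60.0): cold=0.90, dry=0.70; AND[max(0, a+b−1)] → w = 0.60
Weighted average = (0.79·33.0 + 0.00·78.0 + 0.00·31.9 + 0.60·60.0) / (0.79 + 0.00 + 0.00 + 0.60)
  = 62.0700 / 1.3900 = 44.655

44.655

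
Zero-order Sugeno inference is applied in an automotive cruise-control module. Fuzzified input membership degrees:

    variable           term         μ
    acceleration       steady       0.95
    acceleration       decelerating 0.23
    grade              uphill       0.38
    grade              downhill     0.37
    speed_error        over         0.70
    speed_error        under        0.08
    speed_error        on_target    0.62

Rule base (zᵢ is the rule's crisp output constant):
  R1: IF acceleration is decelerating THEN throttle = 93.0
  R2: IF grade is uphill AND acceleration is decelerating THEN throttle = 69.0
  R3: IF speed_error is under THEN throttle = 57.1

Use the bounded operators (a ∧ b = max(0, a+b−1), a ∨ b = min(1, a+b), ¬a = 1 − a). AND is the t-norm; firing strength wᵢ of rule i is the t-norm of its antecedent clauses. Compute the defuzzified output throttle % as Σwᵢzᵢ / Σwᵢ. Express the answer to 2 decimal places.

R1 (z=93.0): decelerating=0.23 → w = 0.23
R2 (z=69.0): uphill=0.38, decelerating=0.23; AND[max(0, a+b−1)] → w = 0.00
R3 (z=57.1): under=0.08 → w = 0.08
Weighted average = (0.23·93.0 + 0.00·69.0 + 0.08·57.1) / (0.23 + 0.00 + 0.08)
  = 25.9580 / 0.3100 = 83.74

83.74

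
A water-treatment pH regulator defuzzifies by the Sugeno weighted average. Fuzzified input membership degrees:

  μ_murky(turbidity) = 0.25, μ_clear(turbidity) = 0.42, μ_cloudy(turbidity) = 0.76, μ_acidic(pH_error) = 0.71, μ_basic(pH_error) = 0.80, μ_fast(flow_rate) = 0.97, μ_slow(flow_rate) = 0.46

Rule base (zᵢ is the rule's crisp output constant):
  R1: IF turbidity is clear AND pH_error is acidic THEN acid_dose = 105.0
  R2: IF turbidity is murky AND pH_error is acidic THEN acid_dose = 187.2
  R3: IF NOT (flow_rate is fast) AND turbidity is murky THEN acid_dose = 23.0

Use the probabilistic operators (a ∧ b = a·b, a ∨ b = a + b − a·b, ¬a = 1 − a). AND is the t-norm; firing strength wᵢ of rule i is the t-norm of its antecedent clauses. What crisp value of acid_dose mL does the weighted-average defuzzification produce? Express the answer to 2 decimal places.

133.92

R1 (z=105.0): clear=0.42, acidic=0.71; AND[a·b] → w = 0.2982
R2 (z=187.2): murky=0.25, acidic=0.71; AND[a·b] → w = 0.1775
R3 (z=23.0): ¬fast=1−0.97=0.03, murky=0.25; AND[a·b] → w = 0.0075
Weighted average = (0.2982·105.0 + 0.1775·187.2 + 0.0075·23.0) / (0.2982 + 0.1775 + 0.0075)
  = 64.7115 / 0.4832 = 133.92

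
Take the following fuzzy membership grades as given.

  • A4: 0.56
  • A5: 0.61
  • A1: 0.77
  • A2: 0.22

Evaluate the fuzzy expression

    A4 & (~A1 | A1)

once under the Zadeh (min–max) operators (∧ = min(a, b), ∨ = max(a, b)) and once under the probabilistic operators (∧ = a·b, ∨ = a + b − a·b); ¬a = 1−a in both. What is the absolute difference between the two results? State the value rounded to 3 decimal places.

Under Zadeh (min–max):
  ~A1 = 1 − 0.77 = 0.23
  ~A1 | A1 = max(a, b) on (0.23, 0.77) = 0.77
  A4 & (~A1 | A1) = min(a, b) on (0.56, 0.77) = 0.56
  → value = 0.5600
Under probabilistic:
  ~A1 = 1 − 0.7700 = 0.2300
  ~A1 | A1 = a + b − a·b on (0.2300, 0.7700) = 0.8229
  A4 & (~A1 | A1) = a·b on (0.5600, 0.8229) = 0.4608
  → value = 0.4608
|0.5600 − 0.4608| = 0.099

0.099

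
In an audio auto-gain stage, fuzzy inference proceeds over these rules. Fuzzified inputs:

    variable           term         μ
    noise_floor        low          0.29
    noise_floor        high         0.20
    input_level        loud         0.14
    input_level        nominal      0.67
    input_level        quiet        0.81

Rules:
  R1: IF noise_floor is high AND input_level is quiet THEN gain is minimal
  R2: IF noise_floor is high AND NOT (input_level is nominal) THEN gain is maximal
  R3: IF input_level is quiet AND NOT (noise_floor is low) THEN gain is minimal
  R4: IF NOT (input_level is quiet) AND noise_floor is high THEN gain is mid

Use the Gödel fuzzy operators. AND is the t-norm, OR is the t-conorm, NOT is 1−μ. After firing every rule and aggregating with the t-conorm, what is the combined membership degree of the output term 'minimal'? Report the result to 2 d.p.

0.71

R1: high=0.20, quiet=0.81; AND[min(a, b)] → w = 0.20
R2: high=0.20, ¬nominal=1−0.67=0.33; AND[min(a, b)] → w = 0.20
R3: quiet=0.81, ¬low=1−0.29=0.71; AND[min(a, b)] → w = 0.71
R4: ¬quiet=1−0.81=0.19, high=0.20; AND[min(a, b)] → w = 0.19
Rules with consequent 'minimal': {R1, R3} → strengths 0.20, 0.71
Aggregate via t-conorm [max(a, b)]: 0.71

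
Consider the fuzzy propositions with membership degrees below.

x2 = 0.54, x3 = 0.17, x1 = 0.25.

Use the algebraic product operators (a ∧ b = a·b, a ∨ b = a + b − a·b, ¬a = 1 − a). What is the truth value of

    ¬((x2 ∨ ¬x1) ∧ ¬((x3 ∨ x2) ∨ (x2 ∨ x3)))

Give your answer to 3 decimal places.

¬x1 = 1 − 0.2500 = 0.7500
x2 ∨ ¬x1 = a + b − a·b on (0.5400, 0.7500) = 0.8850
x3 ∨ x2 = a + b − a·b on (0.1700, 0.5400) = 0.6182
x2 ∨ x3 = a + b − a·b on (0.5400, 0.1700) = 0.6182
(x3 ∨ x2) ∨ (x2 ∨ x3) = a + b − a·b on (0.6182, 0.6182) = 0.8542
¬((x3 ∨ x2) ∨ (x2 ∨ x3)) = 1 − 0.8542 = 0.1458
(x2 ∨ ¬x1) ∧ ¬((x3 ∨ x2) ∨ (x2 ∨ x3)) = a·b on (0.8850, 0.1458) = 0.1290
¬((x2 ∨ ¬x1) ∧ ¬((x3 ∨ x2) ∨ (x2 ∨ x3))) = 1 − 0.1290 = 0.8710

0.871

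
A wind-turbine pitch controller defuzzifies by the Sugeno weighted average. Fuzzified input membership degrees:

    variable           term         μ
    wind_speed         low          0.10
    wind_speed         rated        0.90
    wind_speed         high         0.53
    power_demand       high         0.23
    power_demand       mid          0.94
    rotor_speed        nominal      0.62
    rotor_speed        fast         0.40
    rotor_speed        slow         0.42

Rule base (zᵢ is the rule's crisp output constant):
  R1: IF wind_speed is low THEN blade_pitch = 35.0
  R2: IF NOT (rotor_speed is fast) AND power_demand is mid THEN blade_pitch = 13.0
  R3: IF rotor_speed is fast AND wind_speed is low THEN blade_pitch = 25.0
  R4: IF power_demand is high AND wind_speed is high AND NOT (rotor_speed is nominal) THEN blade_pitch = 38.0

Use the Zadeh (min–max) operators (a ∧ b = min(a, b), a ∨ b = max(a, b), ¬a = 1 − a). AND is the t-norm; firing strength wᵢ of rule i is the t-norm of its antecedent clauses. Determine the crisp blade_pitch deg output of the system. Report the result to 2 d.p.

R1 (z=35.0): low=0.10 → w = 0.10
R2 (z=13.0): ¬fast=1−0.40=0.60, mid=0.94; AND[min(a, b)] → w = 0.60
R3 (z=25.0): fast=0.40, low=0.10; AND[min(a, b)] → w = 0.10
R4 (z=38.0): high=0.23, high=0.53, ¬nominal=1−0.62=0.38; AND[min(a, b)] → w = 0.23
Weighted average = (0.10·35.0 + 0.60·13.0 + 0.10·25.0 + 0.23·38.0) / (0.10 + 0.60 + 0.10 + 0.23)
  = 22.5400 / 1.0300 = 21.88

21.88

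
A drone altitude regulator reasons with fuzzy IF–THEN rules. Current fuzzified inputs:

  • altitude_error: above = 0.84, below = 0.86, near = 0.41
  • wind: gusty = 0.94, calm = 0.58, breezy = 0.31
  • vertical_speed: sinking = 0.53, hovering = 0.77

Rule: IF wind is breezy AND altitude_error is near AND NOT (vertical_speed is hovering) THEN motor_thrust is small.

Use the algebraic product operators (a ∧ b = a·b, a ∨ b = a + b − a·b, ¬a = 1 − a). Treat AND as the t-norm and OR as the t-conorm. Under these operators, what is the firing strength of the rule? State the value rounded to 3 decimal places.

0.029

firing strength: breezy=0.31, near=0.41, ¬hovering=1−0.77=0.23; AND[a·b] → w = 0.0292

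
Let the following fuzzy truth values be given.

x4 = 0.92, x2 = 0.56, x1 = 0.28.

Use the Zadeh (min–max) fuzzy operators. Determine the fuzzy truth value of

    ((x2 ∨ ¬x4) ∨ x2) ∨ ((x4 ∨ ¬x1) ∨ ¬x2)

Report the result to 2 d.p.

0.92

¬x4 = 1 − 0.92 = 0.08
x2 ∨ ¬x4 = max(a, b) on (0.56, 0.08) = 0.56
(x2 ∨ ¬x4) ∨ x2 = max(a, b) on (0.56, 0.56) = 0.56
¬x1 = 1 − 0.28 = 0.72
x4 ∨ ¬x1 = max(a, b) on (0.92, 0.72) = 0.92
¬x2 = 1 − 0.56 = 0.44
(x4 ∨ ¬x1) ∨ ¬x2 = max(a, b) on (0.92, 0.44) = 0.92
((x2 ∨ ¬x4) ∨ x2) ∨ ((x4 ∨ ¬x1) ∨ ¬x2) = max(a, b) on (0.56, 0.92) = 0.92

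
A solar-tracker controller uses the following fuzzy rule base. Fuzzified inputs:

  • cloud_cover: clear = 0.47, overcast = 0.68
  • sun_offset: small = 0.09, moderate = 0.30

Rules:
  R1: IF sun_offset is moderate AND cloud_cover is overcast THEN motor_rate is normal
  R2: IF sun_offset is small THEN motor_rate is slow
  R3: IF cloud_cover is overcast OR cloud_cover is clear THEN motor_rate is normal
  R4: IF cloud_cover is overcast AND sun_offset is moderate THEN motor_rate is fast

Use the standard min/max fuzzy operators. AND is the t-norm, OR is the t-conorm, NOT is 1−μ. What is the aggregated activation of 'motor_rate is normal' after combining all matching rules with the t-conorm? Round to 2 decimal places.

0.68

R1: moderate=0.30, overcast=0.68; AND[min(a, b)] → w = 0.30
R2: small=0.09 → w = 0.09
R3: overcast=0.68, clear=0.47; OR[max(a, b)] → w = 0.68
R4: overcast=0.68, moderate=0.30; AND[min(a, b)] → w = 0.30
Rules with consequent 'normal': {R1, R3} → strengths 0.30, 0.68
Aggregate via t-conorm [max(a, b)]: 0.68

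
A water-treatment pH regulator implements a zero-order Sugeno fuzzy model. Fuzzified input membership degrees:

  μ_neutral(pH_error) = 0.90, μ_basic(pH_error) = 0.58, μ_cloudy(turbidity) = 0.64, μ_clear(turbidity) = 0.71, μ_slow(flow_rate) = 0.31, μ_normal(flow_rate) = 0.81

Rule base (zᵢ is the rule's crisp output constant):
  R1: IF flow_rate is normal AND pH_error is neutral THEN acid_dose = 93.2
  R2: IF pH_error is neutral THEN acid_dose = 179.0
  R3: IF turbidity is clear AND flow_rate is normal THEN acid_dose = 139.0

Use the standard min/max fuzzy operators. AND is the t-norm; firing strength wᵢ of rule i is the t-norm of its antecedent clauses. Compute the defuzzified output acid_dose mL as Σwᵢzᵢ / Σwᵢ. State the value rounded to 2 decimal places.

138.55

R1 (z=93.2): normal=0.81, neutral=0.90; AND[min(a, b)] → w = 0.81
R2 (z=179.0): neutral=0.90 → w = 0.90
R3 (z=139.0): clear=0.71, normal=0.81; AND[min(a, b)] → w = 0.71
Weighted average = (0.81·93.2 + 0.90·179.0 + 0.71·139.0) / (0.81 + 0.90 + 0.71)
  = 335.2820 / 2.4200 = 138.55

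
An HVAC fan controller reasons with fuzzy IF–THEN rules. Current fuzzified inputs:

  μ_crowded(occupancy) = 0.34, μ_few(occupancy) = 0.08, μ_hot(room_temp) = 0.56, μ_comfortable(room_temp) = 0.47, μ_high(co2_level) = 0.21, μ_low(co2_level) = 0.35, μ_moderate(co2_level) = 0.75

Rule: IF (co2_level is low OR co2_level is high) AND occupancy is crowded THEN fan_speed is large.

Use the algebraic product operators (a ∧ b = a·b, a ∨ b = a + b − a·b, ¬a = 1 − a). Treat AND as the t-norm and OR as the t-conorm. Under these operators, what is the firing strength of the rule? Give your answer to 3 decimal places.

firing strength: (low=0.35 OR high=0.21) = 0.4865; AND[a·b] with crowded=0.34 → w = 0.1654

0.165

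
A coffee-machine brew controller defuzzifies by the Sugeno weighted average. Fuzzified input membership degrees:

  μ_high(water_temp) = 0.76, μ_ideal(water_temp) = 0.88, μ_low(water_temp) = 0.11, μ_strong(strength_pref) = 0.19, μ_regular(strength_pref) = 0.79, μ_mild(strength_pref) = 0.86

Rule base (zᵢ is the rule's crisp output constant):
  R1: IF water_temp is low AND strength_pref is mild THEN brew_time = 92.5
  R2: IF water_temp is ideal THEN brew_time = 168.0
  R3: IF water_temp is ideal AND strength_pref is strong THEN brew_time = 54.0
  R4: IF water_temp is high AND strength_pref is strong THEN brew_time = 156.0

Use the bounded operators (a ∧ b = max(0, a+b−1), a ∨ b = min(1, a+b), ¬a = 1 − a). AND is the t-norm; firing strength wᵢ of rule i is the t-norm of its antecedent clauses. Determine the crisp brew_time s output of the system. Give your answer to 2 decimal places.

R1 (z=92.5): low=0.11, mild=0.86; AND[max(0, a+b−1)] → w = 0.00
R2 (z=168.0): ideal=0.88 → w = 0.88
R3 (z=54.0): ideal=0.88, strong=0.19; AND[max(0, a+b−1)] → w = 0.07
R4 (z=156.0): high=0.76, strong=0.19; AND[max(0, a+b−1)] → w = 0.00
Weighted average = (0.00·92.5 + 0.88·168.0 + 0.07·54.0 + 0.00·156.0) / (0.00 + 0.88 + 0.07 + 0.00)
  = 151.6200 / 0.9500 = 159.60

159.60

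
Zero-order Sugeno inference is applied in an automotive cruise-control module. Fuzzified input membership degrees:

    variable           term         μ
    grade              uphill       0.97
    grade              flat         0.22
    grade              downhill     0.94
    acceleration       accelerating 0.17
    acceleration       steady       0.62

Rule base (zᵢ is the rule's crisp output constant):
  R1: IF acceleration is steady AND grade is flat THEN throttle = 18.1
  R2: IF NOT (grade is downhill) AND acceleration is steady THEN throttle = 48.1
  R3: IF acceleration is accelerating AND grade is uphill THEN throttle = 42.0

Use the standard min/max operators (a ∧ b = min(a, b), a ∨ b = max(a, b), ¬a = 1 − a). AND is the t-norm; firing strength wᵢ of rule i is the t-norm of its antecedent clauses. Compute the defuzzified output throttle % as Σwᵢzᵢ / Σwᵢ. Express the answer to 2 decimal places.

31.13

R1 (z=18.1): steady=0.62, flat=0.22; AND[min(a, b)] → w = 0.22
R2 (z=48.1): ¬downhill=1−0.94=0.06, steady=0.62; AND[min(a, b)] → w = 0.06
R3 (z=42.0): accelerating=0.17, uphill=0.97; AND[min(a, b)] → w = 0.17
Weighted average = (0.22·18.1 + 0.06·48.1 + 0.17·42.0) / (0.22 + 0.06 + 0.17)
  = 14.0080 / 0.4500 = 31.13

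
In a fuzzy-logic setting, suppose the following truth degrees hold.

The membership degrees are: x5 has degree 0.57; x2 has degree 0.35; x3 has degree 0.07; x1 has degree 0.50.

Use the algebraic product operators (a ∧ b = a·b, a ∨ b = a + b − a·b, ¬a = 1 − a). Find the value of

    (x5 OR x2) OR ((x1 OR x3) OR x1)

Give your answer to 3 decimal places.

0.935

x5 OR x2 = a + b − a·b on (0.5700, 0.3500) = 0.7205
x1 OR x3 = a + b − a·b on (0.5000, 0.0700) = 0.5350
(x1 OR x3) OR x1 = a + b − a·b on (0.5350, 0.5000) = 0.7675
(x5 OR x2) OR ((x1 OR x3) OR x1) = a + b − a·b on (0.7205, 0.7675) = 0.9350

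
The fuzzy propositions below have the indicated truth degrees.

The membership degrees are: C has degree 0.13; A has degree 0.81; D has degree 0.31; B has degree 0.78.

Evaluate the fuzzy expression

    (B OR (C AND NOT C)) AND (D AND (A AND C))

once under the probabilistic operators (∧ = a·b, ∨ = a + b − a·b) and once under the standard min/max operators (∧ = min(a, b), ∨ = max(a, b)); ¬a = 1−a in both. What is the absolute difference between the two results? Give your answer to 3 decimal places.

Under probabilistic:
  NOT C = 1 − 0.1300 = 0.8700
  C AND NOT C = a·b on (0.1300, 0.8700) = 0.1131
  B OR (C AND NOT C) = a + b − a·b on (0.7800, 0.1131) = 0.8049
  A AND C = a·b on (0.8100, 0.1300) = 0.1053
  D AND (A AND C) = a·b on (0.3100, 0.1053) = 0.0326
  (B OR (C AND NOT C)) AND (D AND (A AND C)) = a·b on (0.8049, 0.0326) = 0.0263
  → value = 0.0263
Under standard min/max:
  NOT C = 1 − 0.13 = 0.87
  C AND NOT C = min(a, b) on (0.13, 0.87) = 0.13
  B OR (C AND NOT C) = max(a, b) on (0.78, 0.13) = 0.78
  A AND C = min(a, b) on (0.81, 0.13) = 0.13
  D AND (A AND C) = min(a, b) on (0.31, 0.13) = 0.13
  (B OR (C AND NOT C)) AND (D AND (A AND C)) = min(a, b) on (0.78, 0.13) = 0.13
  → value = 0.1300
|0.0263 − 0.1300| = 0.104

0.104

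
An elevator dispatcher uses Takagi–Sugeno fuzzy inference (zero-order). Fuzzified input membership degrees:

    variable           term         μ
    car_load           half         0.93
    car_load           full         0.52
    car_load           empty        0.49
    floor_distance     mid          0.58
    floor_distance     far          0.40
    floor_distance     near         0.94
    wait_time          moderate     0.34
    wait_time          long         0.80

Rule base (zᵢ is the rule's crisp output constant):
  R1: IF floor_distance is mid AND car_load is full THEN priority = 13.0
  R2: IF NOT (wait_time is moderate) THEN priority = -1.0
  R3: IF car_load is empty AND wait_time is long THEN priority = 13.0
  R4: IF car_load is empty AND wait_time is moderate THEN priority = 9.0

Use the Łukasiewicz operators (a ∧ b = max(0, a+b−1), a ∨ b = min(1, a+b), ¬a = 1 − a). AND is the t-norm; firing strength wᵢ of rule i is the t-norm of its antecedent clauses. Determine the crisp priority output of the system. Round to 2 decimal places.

R1 (z=13.0): mid=0.58, full=0.52; AND[max(0, a+b−1)] → w = 0.10
R2 (z=-1.0): ¬moderate=1−0.34=0.66 → w = 0.66
R3 (z=13.0): empty=0.49, long=0.80; AND[max(0, a+b−1)] → w = 0.29
R4 (z=9.0): empty=0.49, moderate=0.34; AND[max(0, a+b−1)] → w = 0.00
Weighted average = (0.10·13.0 + 0.66·-1.0 + 0.29·13.0 + 0.00·9.0) / (0.10 + 0.66 + 0.29 + 0.00)
  = 4.4100 / 1.0500 = 4.20

4.20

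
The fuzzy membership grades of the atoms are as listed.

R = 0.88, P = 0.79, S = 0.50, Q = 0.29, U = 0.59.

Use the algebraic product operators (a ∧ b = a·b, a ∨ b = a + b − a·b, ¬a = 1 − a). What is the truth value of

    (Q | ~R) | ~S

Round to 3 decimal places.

~R = 1 − 0.8800 = 0.1200
Q | ~R = a + b − a·b on (0.2900, 0.1200) = 0.3752
~S = 1 − 0.5000 = 0.5000
(Q | ~R) | ~S = a + b − a·b on (0.3752, 0.5000) = 0.6876

0.688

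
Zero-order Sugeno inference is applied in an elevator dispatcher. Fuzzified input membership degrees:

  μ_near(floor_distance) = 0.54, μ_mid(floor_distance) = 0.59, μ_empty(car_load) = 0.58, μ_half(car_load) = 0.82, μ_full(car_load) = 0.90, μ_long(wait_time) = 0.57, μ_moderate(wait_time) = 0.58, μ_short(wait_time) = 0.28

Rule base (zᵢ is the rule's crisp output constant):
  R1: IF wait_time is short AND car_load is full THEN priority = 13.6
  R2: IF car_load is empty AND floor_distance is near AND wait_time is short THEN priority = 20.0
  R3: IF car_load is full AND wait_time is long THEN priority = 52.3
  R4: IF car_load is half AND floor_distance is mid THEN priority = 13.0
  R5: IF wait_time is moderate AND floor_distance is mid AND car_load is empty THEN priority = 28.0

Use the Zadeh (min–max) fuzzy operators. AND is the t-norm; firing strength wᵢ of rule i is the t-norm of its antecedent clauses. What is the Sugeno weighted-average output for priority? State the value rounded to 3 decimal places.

R1 (z=13.6): short=0.28, full=0.90; AND[min(a, b)] → w = 0.28
R2 (z=20.0): empty=0.58, near=0.54, short=0.28; AND[min(a, b)] → w = 0.28
R3 (z=52.3): full=0.90, long=0.57; AND[min(a, b)] → w = 0.57
R4 (z=13.0): half=0.82, mid=0.59; AND[min(a, b)] → w = 0.59
R5 (z=28.0): moderate=0.58, mid=0.59, empty=0.58; AND[min(a, b)] → w = 0.58
Weighted average = (0.28·13.6 + 0.28·20.0 + 0.57·52.3 + 0.59·13.0 + 0.58·28.0) / (0.28 + 0.28 + 0.57 + 0.59 + 0.58)
  = 63.1290 / 2.3000 = 27.447

27.447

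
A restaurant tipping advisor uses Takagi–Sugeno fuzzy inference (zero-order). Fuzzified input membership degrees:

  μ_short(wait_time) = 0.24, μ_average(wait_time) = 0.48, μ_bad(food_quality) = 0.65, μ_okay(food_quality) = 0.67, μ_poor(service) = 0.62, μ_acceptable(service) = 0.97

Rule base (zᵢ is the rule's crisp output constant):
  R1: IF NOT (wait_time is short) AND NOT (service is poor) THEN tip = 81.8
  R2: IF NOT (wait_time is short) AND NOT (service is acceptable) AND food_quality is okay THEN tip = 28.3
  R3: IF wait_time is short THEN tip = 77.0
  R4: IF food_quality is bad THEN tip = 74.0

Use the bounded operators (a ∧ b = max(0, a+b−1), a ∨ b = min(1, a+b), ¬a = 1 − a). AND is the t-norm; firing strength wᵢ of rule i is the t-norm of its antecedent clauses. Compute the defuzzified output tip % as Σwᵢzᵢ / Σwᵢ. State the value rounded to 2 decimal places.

75.76

R1 (z=81.8): ¬short=1−0.24=0.76, ¬poor=1−0.62=0.38; AND[max(0, a+b−1)] → w = 0.14
R2 (z=28.3): ¬short=1−0.24=0.76, ¬acceptable=1−0.97=0.03, okay=0.67; AND[max(0, a+b−1)] → w = 0.00
R3 (z=77.0): short=0.24 → w = 0.24
R4 (z=74.0): bad=0.65 → w = 0.65
Weighted average = (0.14·81.8 + 0.00·28.3 + 0.24·77.0 + 0.65·74.0) / (0.14 + 0.00 + 0.24 + 0.65)
  = 78.0320 / 1.0300 = 75.76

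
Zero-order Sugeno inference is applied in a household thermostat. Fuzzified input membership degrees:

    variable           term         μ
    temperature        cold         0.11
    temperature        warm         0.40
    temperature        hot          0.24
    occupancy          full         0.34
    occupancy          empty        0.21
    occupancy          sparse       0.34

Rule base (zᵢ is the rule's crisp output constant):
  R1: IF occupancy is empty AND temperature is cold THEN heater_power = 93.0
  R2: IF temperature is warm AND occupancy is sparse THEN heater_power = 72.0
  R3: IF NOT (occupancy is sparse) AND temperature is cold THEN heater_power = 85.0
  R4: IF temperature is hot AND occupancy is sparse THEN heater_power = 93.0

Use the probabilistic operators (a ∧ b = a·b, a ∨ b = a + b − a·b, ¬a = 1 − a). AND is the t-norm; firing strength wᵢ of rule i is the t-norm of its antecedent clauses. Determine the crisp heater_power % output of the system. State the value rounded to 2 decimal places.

R1 (z=93.0): empty=0.21, cold=0.11; AND[a·b] → w = 0.0231
R2 (z=72.0): warm=0.40, sparse=0.34; AND[a·b] → w = 0.1360
R3 (z=85.0): ¬sparse=1−0.34=0.66, cold=0.11; AND[a·b] → w = 0.0726
R4 (z=93.0): hot=0.24, sparse=0.34; AND[a·b] → w = 0.0816
Weighted average = (0.0231·93.0 + 0.1360·72.0 + 0.0726·85.0 + 0.0816·93.0) / (0.0231 + 0.1360 + 0.0726 + 0.0816)
  = 25.7001 / 0.3133 = 82.03

82.03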